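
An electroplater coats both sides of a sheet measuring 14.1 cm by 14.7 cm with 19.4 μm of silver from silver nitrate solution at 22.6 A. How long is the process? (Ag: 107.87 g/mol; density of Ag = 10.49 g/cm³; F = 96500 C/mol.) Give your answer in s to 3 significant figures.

Plated area = 2 × 14.1 × 14.7 = 414.5 cm²
Volume = 414.5 × 19.4×10⁻⁴ cm = 0.8041 cm³
m(Ag) = 0.8041 × 10.49 = 8.435 g
n(Ag) = 8.435 / 107.87 = 0.07820 mol; n(e⁻) = 0.07820 mol
Q = 0.07820 × 96500 = 7546 C
t = 7546 / 22.6 = 333.9 s

334 s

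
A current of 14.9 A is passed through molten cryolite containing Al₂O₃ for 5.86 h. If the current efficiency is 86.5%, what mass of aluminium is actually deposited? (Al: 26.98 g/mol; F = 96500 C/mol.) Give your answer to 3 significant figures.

25.3 g

Q = 14.9 × 21096 = 3.143×10^5 C
n(e⁻) = 3.143×10^5 / 96500 = 3.257 mol
Al³⁺ + 3e⁻ → Al, so theoretical m(Al) = 1.086 × 26.98 = 29.30 g
Actual mass = 86.5% × 29.30 = 25.3 g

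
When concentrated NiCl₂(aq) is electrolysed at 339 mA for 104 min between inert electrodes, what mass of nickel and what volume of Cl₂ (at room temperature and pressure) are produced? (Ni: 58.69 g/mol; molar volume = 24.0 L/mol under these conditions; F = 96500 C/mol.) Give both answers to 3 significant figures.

Q = 0.339 × 6240 = 2115 C; n(e⁻) = 2115 / 96500 = 0.02192 mol
Cathode: Ni²⁺ + 2e⁻ → Ni → n(Ni) = 0.02192/2 = 0.01096 mol → 0.643 g
Anode: 2Cl⁻ → Cl₂ + 2e⁻ → n(Cl₂) = 0.02192/2 = 0.01096 mol → 0.263 L

0.643 g Ni; 0.263 L Cl₂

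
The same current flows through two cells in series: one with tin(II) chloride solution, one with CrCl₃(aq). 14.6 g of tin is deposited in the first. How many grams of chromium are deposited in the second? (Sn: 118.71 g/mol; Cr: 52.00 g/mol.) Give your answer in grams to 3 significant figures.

4.26 g

n(Sn) = 14.6 / 118.71 = 0.1230 mol
Sn²⁺ + 2e⁻ → Sn, so n(e⁻) = 2 × 0.1230 = 0.2460 mol
Same current for the same time ⇒ same n(e⁻) = 0.2460 mol in both cells.
Cr³⁺ + 3e⁻ → Cr, so n(Cr) = 0.2460 / 3 = 0.08200 mol
m(Cr) = 0.08200 × 52.00 = 4.26 g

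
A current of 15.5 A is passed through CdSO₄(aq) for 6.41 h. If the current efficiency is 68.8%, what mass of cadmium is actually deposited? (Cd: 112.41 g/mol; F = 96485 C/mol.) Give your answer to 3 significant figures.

Q = 15.5 × 23076 = 3.577×10^5 C
n(e⁻) = 3.577×10^5 / 96485 = 3.707 mol
Cd²⁺ + 2e⁻ → Cd, so theoretical m(Cd) = 1.854 × 112.41 = 208.4 g
Actual mass = 68.8% × 208.4 = 143 g

143 g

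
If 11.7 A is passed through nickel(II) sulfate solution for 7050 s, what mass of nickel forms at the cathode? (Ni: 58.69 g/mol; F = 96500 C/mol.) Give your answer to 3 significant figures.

Charge passed = 11.7 × 7050 = 82490 C
Moles of electrons = 82490 / 96500 = 0.8548 mol
Ni²⁺ + 2e⁻ → Ni, so n(Ni) = 0.8548 / 2 = 0.4274 mol
m = 0.4274 × 58.69 = 25.1 g

25.1 g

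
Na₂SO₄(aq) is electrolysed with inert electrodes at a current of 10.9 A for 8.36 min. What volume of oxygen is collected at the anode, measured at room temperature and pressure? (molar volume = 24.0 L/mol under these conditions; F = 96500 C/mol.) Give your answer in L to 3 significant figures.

Charge passed = 10.9 × 501.6 = 5467 C
Moles of electrons = 5467 / 96500 = 0.05665 mol
2H₂O → O₂ + 4H⁺ + 4e⁻, so n(O₂) = 0.05665 / 4 = 0.01416 mol
V = 0.01416 × 24.0 = 0.3398 L

0.340 L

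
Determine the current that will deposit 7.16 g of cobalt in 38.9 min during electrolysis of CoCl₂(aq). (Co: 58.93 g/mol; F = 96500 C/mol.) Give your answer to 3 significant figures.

10.0 A

n(Co) = 7.16 / 58.93 = 0.1215 mol
Co²⁺ + 2e⁻ → Co, so n(e⁻) = 2 × 0.1215 = 0.2430 mol
Q = 0.2430 × 96500 = 23450 C
I = Q / t = 23450 / 2334 s = 10.0 A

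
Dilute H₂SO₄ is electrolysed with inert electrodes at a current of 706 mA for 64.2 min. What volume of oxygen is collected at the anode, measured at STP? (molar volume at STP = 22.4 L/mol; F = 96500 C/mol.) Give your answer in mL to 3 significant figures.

Charge passed = 0.706 × 3852 = 2720 C
n(e⁻) = 2720 / 96500 = 0.02819 mol
2H₂O → O₂ + 4H⁺ + 4e⁻, so n(O₂) = 0.02819 / 4 = 0.007048 mol
V = 0.007048 × 22.4 = 0.1579 L
= 158 mL

158 mL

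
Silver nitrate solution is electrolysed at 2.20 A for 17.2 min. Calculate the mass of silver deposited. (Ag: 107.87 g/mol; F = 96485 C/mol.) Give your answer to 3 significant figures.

2.54 g

Charge passed = 2.20 × 1032 = 2270 C
n(e⁻) = 2270 / 96485 = 0.02353 mol
Ag⁺ + e⁻ → Ag, so n(Ag) = 0.02353 mol
m = 0.02353 × 107.87 = 2.54 g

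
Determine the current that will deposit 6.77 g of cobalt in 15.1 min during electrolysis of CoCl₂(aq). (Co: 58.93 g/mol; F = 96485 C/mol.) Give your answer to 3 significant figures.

n(Co) = 6.77 / 58.93 = 0.1149 mol
Co²⁺ + 2e⁻ → Co, so n(e⁻) = 2 × 0.1149 = 0.2298 mol
Q = 0.2298 × 96485 = 22170 C
I = Q / t = 22170 / 906 s = 24.5 A

24.5 A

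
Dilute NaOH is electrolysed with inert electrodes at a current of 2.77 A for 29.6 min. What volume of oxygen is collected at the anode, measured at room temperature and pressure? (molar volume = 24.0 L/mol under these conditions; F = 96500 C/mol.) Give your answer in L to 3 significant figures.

0.306 L

Q = It = 2.77 × 1776 = 4920 C
n(e⁻) = Q/F = 4920/96500 = 0.05098 mol
2H₂O → O₂ + 4H⁺ + 4e⁻, so n(O₂) = 0.05098 / 4 = 0.01275 mol
V = 0.01275 × 24.0 = 0.3060 L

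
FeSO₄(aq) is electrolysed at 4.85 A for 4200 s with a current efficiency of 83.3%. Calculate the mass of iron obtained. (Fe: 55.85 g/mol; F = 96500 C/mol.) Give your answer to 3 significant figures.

Q = 4.85 × 4200 = 20370 C
n(e⁻) = 20370 / 96500 = 0.2111 mol
Fe²⁺ + 2e⁻ → Fe, so theoretical m(Fe) = 0.1056 × 55.85 = 5.898 g
Actual mass = 83.3% × 5.898 = 4.91 g

4.91 g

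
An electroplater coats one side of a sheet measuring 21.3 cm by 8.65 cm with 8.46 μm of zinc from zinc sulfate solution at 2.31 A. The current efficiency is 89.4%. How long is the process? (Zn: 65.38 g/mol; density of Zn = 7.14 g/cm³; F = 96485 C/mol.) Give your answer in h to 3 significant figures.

Plated area = 21.3 × 8.65 = 184.2 cm²
Volume = 184.2 × 8.46×10⁻⁴ cm = 0.1558 cm³
m(Zn) = 0.1558 × 7.14 = 1.112 g
n(Zn) = 1.112 / 65.38 = 0.01701 mol; n(e⁻) = 2 × 0.01701 = 0.03402 mol
Q = 0.03402 × 96485 / 0.894 = 3672 C
t = 3672 / 2.31 = 1590 s = 0.442 h

0.442 h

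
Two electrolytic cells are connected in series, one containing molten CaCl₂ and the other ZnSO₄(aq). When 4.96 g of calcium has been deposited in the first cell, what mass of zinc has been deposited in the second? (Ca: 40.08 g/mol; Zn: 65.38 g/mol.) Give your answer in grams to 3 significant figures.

8.09 g

n(Ca) = 4.96 / 40.08 = 0.1238 mol
Ca²⁺ + 2e⁻ → Ca, so n(e⁻) = 2 × 0.1238 = 0.2476 mol
Since the cells are in series, n(e⁻) in the Zn cell is also 0.2476 mol.
Zn²⁺ + 2e⁻ → Zn, so n(Zn) = 0.2476 / 2 = 0.1238 mol
m(Zn) = 0.1238 × 65.38 = 8.09 g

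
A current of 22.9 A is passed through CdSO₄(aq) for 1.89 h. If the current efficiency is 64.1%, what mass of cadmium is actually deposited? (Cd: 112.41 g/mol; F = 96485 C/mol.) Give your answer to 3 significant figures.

58.2 g

Q = 22.9 × 6804 = 1.558×10^5 C
n(e⁻) = 1.558×10^5 / 96485 = 1.615 mol
Cd²⁺ + 2e⁻ → Cd, so theoretical m(Cd) = 0.8075 × 112.41 = 90.77 g
Actual mass = 64.1% × 90.77 = 58.2 g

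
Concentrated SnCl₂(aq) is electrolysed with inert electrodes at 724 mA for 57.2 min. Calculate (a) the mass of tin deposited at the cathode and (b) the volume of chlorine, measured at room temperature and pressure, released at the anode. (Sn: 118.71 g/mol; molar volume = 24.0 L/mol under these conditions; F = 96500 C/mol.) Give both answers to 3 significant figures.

1.53 g Sn; 0.309 L Cl₂

Q = 0.724 × 3432 = 2485 C; n(e⁻) = 2485 / 96500 = 0.02575 mol
Cathode: Sn²⁺ + 2e⁻ → Sn → n(Sn) = 0.02575/2 = 0.01288 mol → 1.53 g
Anode: 2Cl⁻ → Cl₂ + 2e⁻ → n(Cl₂) = 0.02575/2 = 0.01288 mol → 0.309 L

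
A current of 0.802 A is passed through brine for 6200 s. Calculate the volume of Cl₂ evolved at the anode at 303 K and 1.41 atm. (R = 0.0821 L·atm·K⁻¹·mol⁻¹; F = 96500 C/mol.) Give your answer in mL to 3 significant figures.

455 mL

Q = It = 0.802 × 6200 = 4972 C
n(e⁻) = 4972 / 96500 = 0.05152 mol
2Cl⁻ → Cl₂ + 2e⁻, so n(Cl₂) = 0.05152 / 2 = 0.02576 mol
V = nRT/P = 0.02576 × 0.0821 × 303 / 1.41 = 0.4545 L
= 455 mL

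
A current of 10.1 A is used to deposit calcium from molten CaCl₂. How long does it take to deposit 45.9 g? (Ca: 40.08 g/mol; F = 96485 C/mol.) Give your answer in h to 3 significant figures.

n(Ca) = 45.9 / 40.08 = 1.145 mol
Ca²⁺ + 2e⁻ → Ca, so n(e⁻) = 2 × 1.145 = 2.290 mol
Q = 2.290 × 96485 = 2.210×10^5 C
t = Q / I = 2.210×10^5 / 10.1 = 21880 s = 6.08 h

6.08 h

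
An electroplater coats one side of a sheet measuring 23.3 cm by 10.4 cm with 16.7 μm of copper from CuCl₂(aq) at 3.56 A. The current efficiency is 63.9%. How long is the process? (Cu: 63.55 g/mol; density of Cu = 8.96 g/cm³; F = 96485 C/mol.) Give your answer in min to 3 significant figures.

Plated area = 23.3 × 10.4 = 242.3 cm²
Volume = 242.3 × 16.7×10⁻⁴ cm = 0.4046 cm³
m(Cu) = 0.4046 × 8.96 = 3.625 g
n(Cu) = 3.625 / 63.55 = 0.05704 mol; n(e⁻) = 2 × 0.05704 = 0.1141 mol
Q = 0.1141 × 96485 / 0.639 = 17230 C
t = 17230 / 3.56 = 4840 s = 80.7 min

80.7 min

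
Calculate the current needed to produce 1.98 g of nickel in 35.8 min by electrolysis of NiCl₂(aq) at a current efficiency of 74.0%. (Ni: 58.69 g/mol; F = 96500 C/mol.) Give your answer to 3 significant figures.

4.10 A

n(Ni) = 1.98 / 58.69 = 0.03374 mol
Ni²⁺ + 2e⁻ → Ni, so n(e⁻) = 2 × 0.03374 = 0.06748 mol
Q = 0.06748 × 96500 / 0.740 = 8800 C
I = Q / t = 8800 / 2148 s = 4.10 A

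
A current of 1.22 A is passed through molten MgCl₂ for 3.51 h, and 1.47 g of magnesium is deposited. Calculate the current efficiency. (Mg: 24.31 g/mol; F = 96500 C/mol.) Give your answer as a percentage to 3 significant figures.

75.7%

Q = 1.22 × 12636 = 15420 C
n(e⁻) = 15420 / 96500 = 0.1598 mol
Mg²⁺ + 2e⁻ → Mg, so theoretical n(Mg) = 0.07990 mol → 1.942 g
Efficiency = 1.47 / 1.942 = 0.7570 = 75.7%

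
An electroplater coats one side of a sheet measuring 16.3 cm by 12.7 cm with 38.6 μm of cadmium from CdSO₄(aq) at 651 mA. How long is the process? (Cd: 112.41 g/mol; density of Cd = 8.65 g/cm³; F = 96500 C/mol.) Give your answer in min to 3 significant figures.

304 min

Plated area = 16.3 × 12.7 = 207.0 cm²
Volume = 207.0 × 38.6×10⁻⁴ cm = 0.7990 cm³
m(Cd) = 0.7990 × 8.65 = 6.911 g
n(Cd) = 6.911 / 112.41 = 0.06148 mol; n(e⁻) = 2 × 0.06148 = 0.1230 mol
Q = 0.1230 × 96500 = 11870 C
t = 11870 / 0.651 = 18230 s = 304 min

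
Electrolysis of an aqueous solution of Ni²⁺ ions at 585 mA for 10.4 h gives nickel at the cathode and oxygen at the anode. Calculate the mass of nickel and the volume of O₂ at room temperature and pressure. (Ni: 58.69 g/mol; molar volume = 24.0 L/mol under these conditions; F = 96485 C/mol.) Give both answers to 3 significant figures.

Q = 0.585 × 37440 = 21900 C; n(e⁻) = 21900 / 96485 = 0.2270 mol
Cathode: Ni²⁺ + 2e⁻ → Ni → n(Ni) = 0.2270/2 = 0.1135 mol → 6.66 g
Anode: 2H₂O → O₂ + 4H⁺ + 4e⁻ → n(O₂) = 0.2270/4 = 0.05675 mol → 1.36 L

6.66 g Ni; 1.36 L O₂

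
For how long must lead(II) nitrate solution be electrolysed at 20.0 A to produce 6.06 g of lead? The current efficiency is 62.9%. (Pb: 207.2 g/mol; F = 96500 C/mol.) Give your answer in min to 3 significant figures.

n(Pb) = 6.06 / 207.2 = 0.02925 mol
Pb²⁺ + 2e⁻ → Pb, so n(e⁻) = 2 × 0.02925 = 0.05850 mol
Q = 0.05850 × 96500 / 0.629 = 8975 C
t = Q / I = 8975 / 20.0 = 448.8 s = 7.48 min

7.48 min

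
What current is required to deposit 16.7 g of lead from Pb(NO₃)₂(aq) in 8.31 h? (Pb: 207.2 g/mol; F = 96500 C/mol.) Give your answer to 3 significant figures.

n(Pb) = 16.7 / 207.2 = 0.08060 mol
Pb²⁺ + 2e⁻ → Pb, so n(e⁻) = 2 × 0.08060 = 0.1612 mol
Q = 0.1612 × 96500 = 15560 C
I = Q / t = 15560 / 29916 s = 0.520 A

0.520 A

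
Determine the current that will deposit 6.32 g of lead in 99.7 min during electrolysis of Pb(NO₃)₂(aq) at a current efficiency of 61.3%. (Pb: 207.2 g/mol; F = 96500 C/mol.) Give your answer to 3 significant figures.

1.61 A

n(Pb) = 6.32 / 207.2 = 0.03050 mol
Pb²⁺ + 2e⁻ → Pb, so n(e⁻) = 2 × 0.03050 = 0.06100 mol
Q = 0.06100 × 96500 / 0.613 = 9603 C
I = Q / t = 9603 / 5982 s = 1.61 A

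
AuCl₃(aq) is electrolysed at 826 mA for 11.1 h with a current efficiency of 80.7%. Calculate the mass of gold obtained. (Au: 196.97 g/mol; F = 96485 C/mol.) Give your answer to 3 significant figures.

18.1 g

Q = 0.826 × 39960 = 33010 C
n(e⁻) = 33010 / 96485 = 0.3421 mol
Au³⁺ + 3e⁻ → Au, so theoretical m(Au) = 0.1140 × 196.97 = 22.45 g
Actual mass = 80.7% × 22.45 = 18.1 g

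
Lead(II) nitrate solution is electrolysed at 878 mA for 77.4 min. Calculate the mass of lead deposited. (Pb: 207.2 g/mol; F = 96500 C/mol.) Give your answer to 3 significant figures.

4.38 g

Charge passed = 0.878 × 4644 = 4077 C
n(e⁻) = Q/F = 4077/96500 = 0.04225 mol
Pb²⁺ + 2e⁻ → Pb, so n(Pb) = 0.04225 / 2 = 0.02113 mol
m = 0.02113 × 207.2 = 4.38 g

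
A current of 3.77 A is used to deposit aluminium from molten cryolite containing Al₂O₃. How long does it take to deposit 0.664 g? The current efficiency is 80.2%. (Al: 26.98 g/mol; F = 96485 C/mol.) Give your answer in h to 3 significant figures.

0.654 h

n(Al) = 0.664 / 26.98 = 0.02461 mol
Al³⁺ + 3e⁻ → Al, so n(e⁻) = 3 × 0.02461 = 0.07383 mol
Q = 0.07383 × 96485 / 0.802 = 8882 C
t = Q / I = 8882 / 3.77 = 2356 s = 0.654 h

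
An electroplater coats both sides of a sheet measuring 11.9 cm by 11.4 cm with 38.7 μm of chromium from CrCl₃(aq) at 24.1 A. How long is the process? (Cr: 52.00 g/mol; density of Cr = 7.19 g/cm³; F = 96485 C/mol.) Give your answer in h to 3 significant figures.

0.484 h

Plated area = 2 × 11.9 × 11.4 = 271.3 cm²
Volume = 271.3 × 38.7×10⁻⁴ cm = 1.050 cm³
m(Cr) = 1.050 × 7.19 = 7.550 g
n(Cr) = 7.550 / 52.00 = 0.1452 mol; n(e⁻) = 3 × 0.1452 = 0.4356 mol
Q = 0.4356 × 96485 = 42030 C
t = 42030 / 24.1 = 1744 s = 0.484 h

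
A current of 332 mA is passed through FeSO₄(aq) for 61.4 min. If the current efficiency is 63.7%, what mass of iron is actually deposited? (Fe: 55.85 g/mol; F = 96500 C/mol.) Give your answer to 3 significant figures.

0.225 g

Q = 0.332 × 3684 = 1223 C
n(e⁻) = 1223 / 96500 = 0.01267 mol
Fe²⁺ + 2e⁻ → Fe, so theoretical m(Fe) = 0.006335 × 55.85 = 0.3538 g
Actual mass = 63.7% × 0.3538 = 0.225 g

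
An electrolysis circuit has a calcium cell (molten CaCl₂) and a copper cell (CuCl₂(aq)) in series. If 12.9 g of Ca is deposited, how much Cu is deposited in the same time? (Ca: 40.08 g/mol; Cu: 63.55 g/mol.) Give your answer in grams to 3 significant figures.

n(Ca) = 12.9 / 40.08 = 0.3219 mol
Ca²⁺ + 2e⁻ → Ca, so n(e⁻) = 2 × 0.3219 = 0.6438 mol
Same current for the same time ⇒ same n(e⁻) = 0.6438 mol in both cells.
Cu²⁺ + 2e⁻ → Cu, so n(Cu) = 0.6438 / 2 = 0.3219 mol
m(Cu) = 0.3219 × 63.55 = 20.5 g

20.5 g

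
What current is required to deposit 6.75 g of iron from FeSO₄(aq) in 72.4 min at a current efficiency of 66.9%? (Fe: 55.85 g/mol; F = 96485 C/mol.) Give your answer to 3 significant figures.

n(Fe) = 6.75 / 55.85 = 0.1209 mol
Fe²⁺ + 2e⁻ → Fe, so n(e⁻) = 2 × 0.1209 = 0.2418 mol
Q = 0.2418 × 96485 / 0.669 = 34870 C
I = Q / t = 34870 / 4344 s = 8.03 A

8.03 A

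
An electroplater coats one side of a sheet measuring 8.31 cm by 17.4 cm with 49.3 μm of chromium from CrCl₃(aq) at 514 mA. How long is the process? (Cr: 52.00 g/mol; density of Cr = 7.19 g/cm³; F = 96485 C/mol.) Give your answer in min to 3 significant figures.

925 min

Plated area = 8.31 × 17.4 = 144.6 cm²
Volume = 144.6 × 49.3×10⁻⁴ cm = 0.7129 cm³
m(Cr) = 0.7129 × 7.19 = 5.126 g
n(Cr) = 5.126 / 52.00 = 0.09858 mol; n(e⁻) = 3 × 0.09858 = 0.2957 mol
Q = 0.2957 × 96485 = 28530 C
t = 28530 / 0.514 = 55510 s = 925 min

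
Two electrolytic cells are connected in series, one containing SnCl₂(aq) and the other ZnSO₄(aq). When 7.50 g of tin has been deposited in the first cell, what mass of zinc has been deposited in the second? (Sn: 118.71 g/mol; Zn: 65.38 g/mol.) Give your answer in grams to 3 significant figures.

4.13 g

n(Sn) = 7.50 / 118.71 = 0.06318 mol
Sn²⁺ + 2e⁻ → Sn, so n(e⁻) = 2 × 0.06318 = 0.1264 mol
Same current for the same time ⇒ same n(e⁻) = 0.1264 mol in both cells.
Zn²⁺ + 2e⁻ → Zn, so n(Zn) = 0.1264 / 2 = 0.06320 mol
m(Zn) = 0.06320 × 65.38 = 4.13 g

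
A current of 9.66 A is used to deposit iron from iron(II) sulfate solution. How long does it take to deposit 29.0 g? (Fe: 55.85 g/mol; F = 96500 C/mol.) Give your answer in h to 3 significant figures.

n(Fe) = 29.0 / 55.85 = 0.5192 mol
Fe²⁺ + 2e⁻ → Fe, so n(e⁻) = 2 × 0.5192 = 1.038 mol
Q = 1.038 × 96500 = 1.002×10^5 C
t = Q / I = 1.002×10^5 / 9.66 = 10370 s = 2.88 h

2.88 h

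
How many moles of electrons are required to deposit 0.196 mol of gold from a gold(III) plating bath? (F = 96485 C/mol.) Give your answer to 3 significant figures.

0.588 mol

Au³⁺ + 3e⁻ → Au, so n(e⁻) = 3 × 0.196 = 0.5880 mol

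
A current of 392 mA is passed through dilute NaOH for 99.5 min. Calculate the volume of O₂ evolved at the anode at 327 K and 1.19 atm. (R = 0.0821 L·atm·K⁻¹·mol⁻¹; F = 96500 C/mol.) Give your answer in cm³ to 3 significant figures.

137 cm³

Charge passed = 0.392 × 5970 = 2340 C
n(e⁻) = Q/F = 2340/96500 = 0.02425 mol
2H₂O → O₂ + 4H⁺ + 4e⁻, so n(O₂) = 0.02425 / 4 = 0.006063 mol
V = nRT/P = 0.006063 × 0.0821 × 327 / 1.19 = 0.1368 L
= 137 cm³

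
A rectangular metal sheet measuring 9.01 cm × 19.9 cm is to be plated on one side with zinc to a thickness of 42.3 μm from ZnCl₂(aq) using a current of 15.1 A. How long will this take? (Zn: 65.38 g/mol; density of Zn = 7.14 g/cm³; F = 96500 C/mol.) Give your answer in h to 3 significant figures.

0.294 h

Plated area = 9.01 × 19.9 = 179.3 cm²
Volume = 179.3 × 42.3×10⁻⁴ cm = 0.7584 cm³
m(Zn) = 0.7584 × 7.14 = 5.415 g
n(Zn) = 5.415 / 65.38 = 0.08282 mol; n(e⁻) = 2 × 0.08282 = 0.1656 mol
Q = 0.1656 × 96500 = 15980 C
t = 15980 / 15.1 = 1058 s = 0.294 h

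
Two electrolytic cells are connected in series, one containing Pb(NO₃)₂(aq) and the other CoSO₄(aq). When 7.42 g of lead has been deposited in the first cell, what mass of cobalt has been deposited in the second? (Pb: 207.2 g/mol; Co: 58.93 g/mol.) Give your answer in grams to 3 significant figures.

2.11 g

n(Pb) = 7.42 / 207.2 = 0.03581 mol
Pb²⁺ + 2e⁻ → Pb, so n(e⁻) = 2 × 0.03581 = 0.07162 mol
The cells are in series, so the same charge (and hence the same n(e⁻) = 0.07162 mol) passes through both.
Co²⁺ + 2e⁻ → Co, so n(Co) = 0.07162 / 2 = 0.03581 mol
m(Co) = 0.03581 × 58.93 = 2.11 g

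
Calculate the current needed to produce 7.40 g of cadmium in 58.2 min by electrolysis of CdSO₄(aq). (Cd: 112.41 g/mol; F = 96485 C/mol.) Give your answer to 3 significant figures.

n(Cd) = 7.40 / 112.41 = 0.06583 mol
Cd²⁺ + 2e⁻ → Cd, so n(e⁻) = 2 × 0.06583 = 0.1317 mol
Q = 0.1317 × 96485 = 12710 C
I = Q / t = 12710 / 3492 s = 3.64 A

3.64 A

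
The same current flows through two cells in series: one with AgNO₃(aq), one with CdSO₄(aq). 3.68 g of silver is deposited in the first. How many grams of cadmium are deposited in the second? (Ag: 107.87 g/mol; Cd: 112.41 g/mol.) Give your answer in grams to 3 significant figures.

1.92 g

n(Ag) = 3.68 / 107.87 = 0.03412 mol
Ag⁺ + e⁻ → Ag, so n(e⁻) = 0.03412 mol
The cells are in series, so the same charge (and hence the same n(e⁻) = 0.03412 mol) passes through both.
Cd²⁺ + 2e⁻ → Cd, so n(Cd) = 0.03412 / 2 = 0.01706 mol
m(Cd) = 0.01706 × 112.41 = 1.92 g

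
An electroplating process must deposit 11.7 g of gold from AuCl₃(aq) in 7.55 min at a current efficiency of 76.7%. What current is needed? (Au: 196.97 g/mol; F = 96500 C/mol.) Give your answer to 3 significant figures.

n(Au) = 11.7 / 196.97 = 0.05940 mol
Au³⁺ + 3e⁻ → Au, so n(e⁻) = 3 × 0.05940 = 0.1782 mol
Q = 0.1782 × 96500 / 0.767 = 22420 C
I = Q / t = 22420 / 453 s = 49.5 A

49.5 A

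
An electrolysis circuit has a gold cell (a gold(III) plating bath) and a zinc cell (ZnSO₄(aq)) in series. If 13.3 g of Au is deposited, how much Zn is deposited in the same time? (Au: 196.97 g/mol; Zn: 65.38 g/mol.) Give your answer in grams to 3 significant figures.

n(Au) = 13.3 / 196.97 = 0.06752 mol
Au³⁺ + 3e⁻ → Au, so n(e⁻) = 3 × 0.06752 = 0.2026 mol
Since the cells are in series, n(e⁻) in the Zn cell is also 0.2026 mol.
Zn²⁺ + 2e⁻ → Zn, so n(Zn) = 0.2026 / 2 = 0.1013 mol
m(Zn) = 0.1013 × 65.38 = 6.62 g

6.62 g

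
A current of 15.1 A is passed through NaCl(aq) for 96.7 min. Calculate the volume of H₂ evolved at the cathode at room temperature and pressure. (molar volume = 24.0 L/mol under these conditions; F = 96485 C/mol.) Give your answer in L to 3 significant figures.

Q = It = 15.1 × 5802 = 87610 C
Moles of electrons = 87610 / 96485 = 0.9080 mol
2H⁺ + 2e⁻ → H₂, so n(H₂) = 0.9080 / 2 = 0.4540 mol
V = 0.4540 × 24.0 = 10.90 L

10.9 L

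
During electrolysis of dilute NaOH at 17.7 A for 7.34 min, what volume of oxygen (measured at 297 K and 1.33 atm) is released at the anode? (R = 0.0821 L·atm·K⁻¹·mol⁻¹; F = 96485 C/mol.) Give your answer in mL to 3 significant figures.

370 mL

Q = It = 17.7 × 440.4 = 7795 C
n(e⁻) = 7795 / 96485 = 0.08079 mol
2H₂O → O₂ + 4H⁺ + 4e⁻, so n(O₂) = 0.08079 / 4 = 0.02020 mol
V = nRT/P = 0.02020 × 0.0821 × 297 / 1.33 = 0.3703 L
= 370 mL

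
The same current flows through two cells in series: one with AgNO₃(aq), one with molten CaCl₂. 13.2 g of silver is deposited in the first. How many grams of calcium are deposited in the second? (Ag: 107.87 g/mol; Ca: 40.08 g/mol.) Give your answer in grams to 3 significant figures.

n(Ag) = 13.2 / 107.87 = 0.1224 mol
Ag⁺ + e⁻ → Ag, so n(e⁻) = 0.1224 mol
The cells are in series, so the same charge (and hence the same n(e⁻) = 0.1224 mol) passes through both.
Ca²⁺ + 2e⁻ → Ca, so n(Ca) = 0.1224 / 2 = 0.06120 mol
m(Ca) = 0.06120 × 40.08 = 2.45 g

2.45 g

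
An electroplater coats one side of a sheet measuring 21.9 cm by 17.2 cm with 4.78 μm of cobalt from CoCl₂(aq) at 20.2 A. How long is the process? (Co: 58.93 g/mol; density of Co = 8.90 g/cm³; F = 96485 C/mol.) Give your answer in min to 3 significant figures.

Plated area = 21.9 × 17.2 = 376.7 cm²
Volume = 376.7 × 4.78×10⁻⁴ cm = 0.1801 cm³
m(Co) = 0.1801 × 8.90 = 1.603 g
n(Co) = 1.603 / 58.93 = 0.02720 mol; n(e⁻) = 2 × 0.02720 = 0.05440 mol
Q = 0.05440 × 96485 = 5249 C
t = 5249 / 20.2 = 259.9 s = 4.33 min

4.33 min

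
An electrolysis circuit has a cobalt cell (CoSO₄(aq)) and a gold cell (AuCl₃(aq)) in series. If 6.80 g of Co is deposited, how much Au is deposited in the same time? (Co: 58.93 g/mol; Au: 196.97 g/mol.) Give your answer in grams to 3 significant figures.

15.2 g

n(Co) = 6.80 / 58.93 = 0.1154 mol
Co²⁺ + 2e⁻ → Co, so n(e⁻) = 2 × 0.1154 = 0.2308 mol
In series, the same 0.2308 mol of electrons flows through the second cell.
Au³⁺ + 3e⁻ → Au, so n(Au) = 0.2308 / 3 = 0.07693 mol
m(Au) = 0.07693 × 196.97 = 15.2 g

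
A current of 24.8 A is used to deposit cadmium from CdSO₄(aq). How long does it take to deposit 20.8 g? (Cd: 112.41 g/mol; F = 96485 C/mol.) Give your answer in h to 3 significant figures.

n(Cd) = 20.8 / 112.41 = 0.1850 mol
Cd²⁺ + 2e⁻ → Cd, so n(e⁻) = 2 × 0.1850 = 0.3700 mol
Q = 0.3700 × 96485 = 35700 C
t = Q / I = 35700 / 24.8 = 1440 s = 0.400 h

0.400 h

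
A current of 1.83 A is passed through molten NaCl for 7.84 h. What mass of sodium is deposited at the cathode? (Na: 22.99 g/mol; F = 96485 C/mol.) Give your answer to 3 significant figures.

12.3 g

Q = 1.83 A × 28224 s = 51650 C
n(e⁻) = Q/F = 51650/96485 = 0.5353 mol
Na⁺ + e⁻ → Na, so n(Na) = 0.5353 mol
m = 0.5353 × 22.99 = 12.3 g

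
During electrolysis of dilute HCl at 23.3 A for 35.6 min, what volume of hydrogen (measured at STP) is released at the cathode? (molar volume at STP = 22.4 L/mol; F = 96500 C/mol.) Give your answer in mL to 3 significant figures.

5780 mL

Charge passed = 23.3 × 2136 = 49770 C
n(e⁻) = 49770 / 96500 = 0.5158 mol
2H⁺ + 2e⁻ → H₂, so n(H₂) = 0.5158 / 2 = 0.2579 mol
V = 0.2579 × 22.4 = 5.777 L
= 5780 mL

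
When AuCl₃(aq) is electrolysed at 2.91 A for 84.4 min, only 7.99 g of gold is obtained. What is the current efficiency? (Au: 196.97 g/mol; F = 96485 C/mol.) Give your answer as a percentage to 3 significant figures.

Q = 2.91 × 5064 = 14740 C
n(e⁻) = 14740 / 96485 = 0.1528 mol
Au³⁺ + 3e⁻ → Au, so theoretical n(Au) = 0.05093 mol → 10.03 g
Efficiency = 7.99 / 10.03 = 0.7966 = 79.7%

79.7%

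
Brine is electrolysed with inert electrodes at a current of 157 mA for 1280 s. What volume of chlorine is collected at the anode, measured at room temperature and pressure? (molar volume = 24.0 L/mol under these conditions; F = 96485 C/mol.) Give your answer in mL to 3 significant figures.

25.0 mL

Q = 0.157 A × 1280 s = 201.0 C
Moles of electrons = 201.0 / 96485 = 0.002083 mol
2Cl⁻ → Cl₂ + 2e⁻, so n(Cl₂) = 0.002083 / 2 = 0.001042 mol
V = 0.001042 × 24.0 = 0.02501 L
= 25.0 mL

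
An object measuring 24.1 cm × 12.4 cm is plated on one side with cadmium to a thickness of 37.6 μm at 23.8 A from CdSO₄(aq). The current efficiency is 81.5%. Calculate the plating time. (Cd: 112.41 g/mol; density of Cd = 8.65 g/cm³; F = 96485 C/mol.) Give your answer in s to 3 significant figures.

860 s

Plated area = 24.1 × 12.4 = 298.8 cm²
Volume = 298.8 × 37.6×10⁻⁴ cm = 1.123 cm³
m(Cd) = 1.123 × 8.65 = 9.714 g
n(Cd) = 9.714 / 112.41 = 0.08642 mol; n(e⁻) = 2 × 0.08642 = 0.1728 mol
Q = 0.1728 × 96485 / 0.815 = 20460 C
t = 20460 / 23.8 = 859.7 s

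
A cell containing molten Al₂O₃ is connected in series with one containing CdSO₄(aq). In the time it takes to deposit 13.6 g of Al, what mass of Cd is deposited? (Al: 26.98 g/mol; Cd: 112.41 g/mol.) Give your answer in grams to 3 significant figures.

n(Al) = 13.6 / 26.98 = 0.5041 mol
Al³⁺ + 3e⁻ → Al, so n(e⁻) = 3 × 0.5041 = 1.512 mol
The cells are in series, so the same charge (and hence the same n(e⁻) = 1.512 mol) passes through both.
Cd²⁺ + 2e⁻ → Cd, so n(Cd) = 1.512 / 2 = 0.7560 mol
m(Cd) = 0.7560 × 112.41 = 85.0 g

85.0 g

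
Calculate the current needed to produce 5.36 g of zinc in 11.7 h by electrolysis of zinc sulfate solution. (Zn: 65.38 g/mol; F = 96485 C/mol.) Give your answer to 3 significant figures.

0.376 A

n(Zn) = 5.36 / 65.38 = 0.08198 mol
Zn²⁺ + 2e⁻ → Zn, so n(e⁻) = 2 × 0.08198 = 0.1640 mol
Q = 0.1640 × 96485 = 15820 C
I = Q / t = 15820 / 42120 s = 0.376 A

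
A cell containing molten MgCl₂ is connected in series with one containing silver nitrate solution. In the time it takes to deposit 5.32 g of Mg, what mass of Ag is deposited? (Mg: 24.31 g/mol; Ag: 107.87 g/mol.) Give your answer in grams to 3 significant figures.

n(Mg) = 5.32 / 24.31 = 0.2188 mol
Mg²⁺ + 2e⁻ → Mg, so n(e⁻) = 2 × 0.2188 = 0.4376 mol
Same current for the same time ⇒ same n(e⁻) = 0.4376 mol in both cells.
Ag⁺ + e⁻ → Ag, so n(Ag) = 0.4376 mol
m(Ag) = 0.4376 × 107.87 = 47.2 g

47.2 g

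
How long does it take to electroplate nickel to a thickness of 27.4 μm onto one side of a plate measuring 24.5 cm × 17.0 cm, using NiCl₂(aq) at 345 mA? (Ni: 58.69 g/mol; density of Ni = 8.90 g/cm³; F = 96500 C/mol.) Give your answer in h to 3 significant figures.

Plated area = 24.5 × 17.0 = 416.5 cm²
Volume = 416.5 × 27.4×10⁻⁴ cm = 1.141 cm³
m(Ni) = 1.141 × 8.90 = 10.15 g
n(Ni) = 10.15 / 58.69 = 0.1729 mol; n(e⁻) = 2 × 0.1729 = 0.3458 mol
Q = 0.3458 × 96500 = 33370 C
t = 33370 / 0.345 = 96720 s = 26.9 h

26.9 h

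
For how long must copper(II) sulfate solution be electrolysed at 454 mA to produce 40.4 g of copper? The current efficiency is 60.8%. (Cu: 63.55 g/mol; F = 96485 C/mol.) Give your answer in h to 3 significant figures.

n(Cu) = 40.4 / 63.55 = 0.6357 mol
Cu²⁺ + 2e⁻ → Cu, so n(e⁻) = 2 × 0.6357 = 1.271 mol
Q = 1.271 × 96485 / 0.608 = 2.017×10^5 C
t = Q / I = 2.017×10^5 / 0.454 = 4.443×10^5 s = 123 h

123 h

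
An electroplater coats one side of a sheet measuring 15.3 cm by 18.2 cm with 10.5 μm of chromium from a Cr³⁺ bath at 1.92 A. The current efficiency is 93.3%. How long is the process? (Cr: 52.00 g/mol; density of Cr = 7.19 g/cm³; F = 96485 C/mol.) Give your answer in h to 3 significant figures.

1.81 h

Plated area = 15.3 × 18.2 = 278.5 cm²
Volume = 278.5 × 10.5×10⁻⁴ cm = 0.2924 cm³
m(Cr) = 0.2924 × 7.19 = 2.102 g
n(Cr) = 2.102 / 52.00 = 0.04042 mol; n(e⁻) = 3 × 0.04042 = 0.1213 mol
Q = 0.1213 × 96485 / 0.933 = 12540 C
t = 12540 / 1.92 = 6531 s = 1.81 h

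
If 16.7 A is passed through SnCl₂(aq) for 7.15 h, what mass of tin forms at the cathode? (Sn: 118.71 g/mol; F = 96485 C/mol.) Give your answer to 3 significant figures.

264 g

Charge passed = 16.7 × 25740 = 4.299×10^5 C
n(e⁻) = 4.299×10^5 / 96485 = 4.456 mol
Sn²⁺ + 2e⁻ → Sn, so n(Sn) = 4.456 / 2 = 2.228 mol
m = 2.228 × 118.71 = 264 g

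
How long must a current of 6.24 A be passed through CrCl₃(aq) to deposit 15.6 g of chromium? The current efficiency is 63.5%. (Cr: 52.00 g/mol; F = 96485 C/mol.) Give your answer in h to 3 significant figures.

n(Cr) = 15.6 / 52.00 = 0.3000 mol
Cr³⁺ + 3e⁻ → Cr, so n(e⁻) = 3 × 0.3000 = 0.9000 mol
Q = 0.9000 × 96485 / 0.635 = 1.368×10^5 C
t = Q / I = 1.368×10^5 / 6.24 = 21920 s = 6.09 h

6.09 h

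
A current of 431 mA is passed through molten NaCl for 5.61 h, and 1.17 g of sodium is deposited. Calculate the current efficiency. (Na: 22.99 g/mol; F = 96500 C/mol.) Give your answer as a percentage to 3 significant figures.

56.4%

Q = 0.431 × 20196 = 8704 C
n(e⁻) = 8704 / 96500 = 0.09020 mol
Na⁺ + e⁻ → Na, so theoretical n(Na) = 0.09020 mol → 2.074 g
Efficiency = 1.17 / 2.074 = 0.5641 = 56.4%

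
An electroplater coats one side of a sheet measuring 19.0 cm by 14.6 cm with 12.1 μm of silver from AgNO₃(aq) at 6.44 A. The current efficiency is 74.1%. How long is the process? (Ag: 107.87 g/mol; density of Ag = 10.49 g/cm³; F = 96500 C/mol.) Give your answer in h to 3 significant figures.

Plated area = 19.0 × 14.6 = 277.4 cm²
Volume = 277.4 × 12.1×10⁻⁴ cm = 0.3357 cm³
m(Ag) = 0.3357 × 10.49 = 3.521 g
n(Ag) = 3.521 / 107.87 = 0.03264 mol; n(e⁻) = 0.03264 mol
Q = 0.03264 × 96500 / 0.741 = 4251 C
t = 4251 / 6.44 = 660.1 s = 0.183 h

0.183 h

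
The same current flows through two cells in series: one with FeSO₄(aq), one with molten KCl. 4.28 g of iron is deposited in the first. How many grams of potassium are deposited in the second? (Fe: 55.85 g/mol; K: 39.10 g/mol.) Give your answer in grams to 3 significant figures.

5.99 g

n(Fe) = 4.28 / 55.85 = 0.07663 mol
Fe²⁺ + 2e⁻ → Fe, so n(e⁻) = 2 × 0.07663 = 0.1533 mol
In series, the same 0.1533 mol of electrons flows through the second cell.
K⁺ + e⁻ → K, so n(K) = 0.1533 mol
m(K) = 0.1533 × 39.10 = 5.99 g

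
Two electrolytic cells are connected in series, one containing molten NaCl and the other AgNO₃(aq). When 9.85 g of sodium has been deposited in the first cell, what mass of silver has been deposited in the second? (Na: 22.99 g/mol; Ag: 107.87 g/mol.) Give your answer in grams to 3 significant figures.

n(Na) = 9.85 / 22.99 = 0.4284 mol
Na⁺ + e⁻ → Na, so n(e⁻) = 0.4284 mol
The cells are in series, so the same charge (and hence the same n(e⁻) = 0.4284 mol) passes through both.
Ag⁺ + e⁻ → Ag, so n(Ag) = 0.4284 mol
m(Ag) = 0.4284 × 107.87 = 46.2 g

46.2 g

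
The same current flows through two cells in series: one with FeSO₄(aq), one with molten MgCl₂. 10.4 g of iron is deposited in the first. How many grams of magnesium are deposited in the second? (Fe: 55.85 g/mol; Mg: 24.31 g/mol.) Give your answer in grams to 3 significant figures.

4.53 g

n(Fe) = 10.4 / 55.85 = 0.1862 mol
Fe²⁺ + 2e⁻ → Fe, so n(e⁻) = 2 × 0.1862 = 0.3724 mol
Since the cells are in series, n(e⁻) in the Mg cell is also 0.3724 mol.
Mg²⁺ + 2e⁻ → Mg, so n(Mg) = 0.3724 / 2 = 0.1862 mol
m(Mg) = 0.1862 × 24.31 = 4.53 g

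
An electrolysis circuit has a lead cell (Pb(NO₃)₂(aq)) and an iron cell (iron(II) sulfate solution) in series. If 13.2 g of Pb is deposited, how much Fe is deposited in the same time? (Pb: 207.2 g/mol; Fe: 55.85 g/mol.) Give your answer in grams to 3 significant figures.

n(Pb) = 13.2 / 207.2 = 0.06371 mol
Pb²⁺ + 2e⁻ → Pb, so n(e⁻) = 2 × 0.06371 = 0.1274 mol
In series, the same 0.1274 mol of electrons flows through the second cell.
Fe²⁺ + 2e⁻ → Fe, so n(Fe) = 0.1274 / 2 = 0.06370 mol
m(Fe) = 0.06370 × 55.85 = 3.56 g

3.56 g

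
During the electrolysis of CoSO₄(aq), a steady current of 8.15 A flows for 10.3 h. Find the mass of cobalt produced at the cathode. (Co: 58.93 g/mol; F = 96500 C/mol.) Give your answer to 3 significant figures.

Q = 8.15 A × 37080 s = 3.022×10^5 C
n(e⁻) = 3.022×10^5 / 96500 = 3.132 mol
Co²⁺ + 2e⁻ → Co, so n(Co) = 3.132 / 2 = 1.566 mol
m = 1.566 × 58.93 = 92.3 g

92.3 g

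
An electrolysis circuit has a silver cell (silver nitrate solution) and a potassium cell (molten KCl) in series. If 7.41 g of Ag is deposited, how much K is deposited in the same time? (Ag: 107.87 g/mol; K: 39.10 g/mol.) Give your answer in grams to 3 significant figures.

2.69 g

n(Ag) = 7.41 / 107.87 = 0.06869 mol
Ag⁺ + e⁻ → Ag, so n(e⁻) = 0.06869 mol
The cells are in series, so the same charge (and hence the same n(e⁻) = 0.06869 mol) passes through both.
K⁺ + e⁻ → K, so n(K) = 0.06869 mol
m(K) = 0.06869 × 39.10 = 2.69 g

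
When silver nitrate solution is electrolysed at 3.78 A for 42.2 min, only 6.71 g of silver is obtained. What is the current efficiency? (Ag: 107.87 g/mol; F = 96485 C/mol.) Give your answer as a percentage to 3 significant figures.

62.7%

Q = 3.78 × 2532 = 9571 C
n(e⁻) = 9571 / 96485 = 0.09920 mol
Ag⁺ + e⁻ → Ag, so theoretical n(Ag) = 0.09920 mol → 10.70 g
Efficiency = 6.71 / 10.70 = 0.6271 = 62.7%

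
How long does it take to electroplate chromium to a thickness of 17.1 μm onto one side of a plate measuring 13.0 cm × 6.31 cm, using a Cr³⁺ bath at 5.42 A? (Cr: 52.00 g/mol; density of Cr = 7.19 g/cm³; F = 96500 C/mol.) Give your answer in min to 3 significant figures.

17.3 min

Plated area = 13.0 × 6.31 = 82.03 cm²
Volume = 82.03 × 17.1×10⁻⁴ cm = 0.1403 cm³
m(Cr) = 0.1403 × 7.19 = 1.009 g
n(Cr) = 1.009 / 52.00 = 0.01940 mol; n(e⁻) = 3 × 0.01940 = 0.05820 mol
Q = 0.05820 × 96500 = 5616 C
t = 5616 / 5.42 = 1036 s = 17.3 min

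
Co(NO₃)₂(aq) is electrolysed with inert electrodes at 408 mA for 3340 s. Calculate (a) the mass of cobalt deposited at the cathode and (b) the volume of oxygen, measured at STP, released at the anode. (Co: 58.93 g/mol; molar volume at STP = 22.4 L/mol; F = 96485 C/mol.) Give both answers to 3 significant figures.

Q = 0.408 × 3340 = 1363 C; n(e⁻) = 1363 / 96485 = 0.01413 mol
Cathode: Co²⁺ + 2e⁻ → Co → n(Co) = 0.01413/2 = 0.007065 mol → 0.416 g
Anode: 2H₂O → O₂ + 4H⁺ + 4e⁻ → n(O₂) = 0.01413/4 = 0.003533 mol → 0.0791 L

0.416 g Co; 0.0791 L O₂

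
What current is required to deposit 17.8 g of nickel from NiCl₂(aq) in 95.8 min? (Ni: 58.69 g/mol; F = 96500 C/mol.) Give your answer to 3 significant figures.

n(Ni) = 17.8 / 58.69 = 0.3033 mol
Ni²⁺ + 2e⁻ → Ni, so n(e⁻) = 2 × 0.3033 = 0.6066 mol
Q = 0.6066 × 96500 = 58540 C
I = Q / t = 58540 / 5748 s = 10.2 A

10.2 A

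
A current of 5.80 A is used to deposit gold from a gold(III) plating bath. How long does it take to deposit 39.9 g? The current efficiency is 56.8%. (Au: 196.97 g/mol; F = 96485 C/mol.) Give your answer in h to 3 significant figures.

4.94 h

n(Au) = 39.9 / 196.97 = 0.2026 mol
Au³⁺ + 3e⁻ → Au, so n(e⁻) = 3 × 0.2026 = 0.6078 mol
Q = 0.6078 × 96485 / 0.568 = 1.032×10^5 C
t = Q / I = 1.032×10^5 / 5.80 = 17790 s = 4.94 h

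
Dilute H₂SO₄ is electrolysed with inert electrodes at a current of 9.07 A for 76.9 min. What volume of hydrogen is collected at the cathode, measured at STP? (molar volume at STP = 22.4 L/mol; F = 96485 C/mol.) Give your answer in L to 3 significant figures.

4.86 L

Q = 9.07 A × 4614 s = 41850 C
n(e⁻) = 41850 / 96485 = 0.4337 mol
2H⁺ + 2e⁻ → H₂, so n(H₂) = 0.4337 / 2 = 0.2169 mol
V = 0.2169 × 22.4 = 4.859 L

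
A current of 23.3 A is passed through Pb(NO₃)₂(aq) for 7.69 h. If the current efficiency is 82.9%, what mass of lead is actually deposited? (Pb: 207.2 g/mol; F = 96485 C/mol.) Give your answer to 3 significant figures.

Q = 23.3 × 27684 = 6.450×10^5 C
n(e⁻) = 6.450×10^5 / 96485 = 6.685 mol
Pb²⁺ + 2e⁻ → Pb, so theoretical m(Pb) = 3.343 × 207.2 = 692.7 g
Actual mass = 82.9% × 692.7 = 574 g

574 g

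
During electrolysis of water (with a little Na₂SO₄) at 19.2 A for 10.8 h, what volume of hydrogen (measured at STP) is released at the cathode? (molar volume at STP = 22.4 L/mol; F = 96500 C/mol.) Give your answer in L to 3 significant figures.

Q = It = 19.2 × 38880 = 7.465×10^5 C
n(e⁻) = 7.465×10^5 / 96500 = 7.736 mol
2H⁺ + 2e⁻ → H₂, so n(H₂) = 7.736 / 2 = 3.868 mol
V = 3.868 × 22.4 = 86.64 L

86.6 L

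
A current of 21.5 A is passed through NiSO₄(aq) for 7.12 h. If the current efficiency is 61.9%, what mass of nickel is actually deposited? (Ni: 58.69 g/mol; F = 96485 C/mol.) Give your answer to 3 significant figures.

Q = 21.5 × 25632 = 5.511×10^5 C
n(e⁻) = 5.511×10^5 / 96485 = 5.712 mol
Ni²⁺ + 2e⁻ → Ni, so theoretical m(Ni) = 2.856 × 58.69 = 167.6 g
Actual mass = 61.9% × 167.6 = 104 g

104 g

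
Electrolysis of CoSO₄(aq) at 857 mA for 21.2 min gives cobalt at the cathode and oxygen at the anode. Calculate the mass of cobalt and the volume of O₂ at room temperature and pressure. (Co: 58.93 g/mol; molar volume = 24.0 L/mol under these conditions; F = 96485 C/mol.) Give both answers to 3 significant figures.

Q = 0.857 × 1272 = 1090 C; n(e⁻) = 1090 / 96485 = 0.01130 mol
Cathode: Co²⁺ + 2e⁻ → Co → n(Co) = 0.01130/2 = 0.005650 mol → 0.333 g
Anode: 2H₂O → O₂ + 4H⁺ + 4e⁻ → n(O₂) = 0.01130/4 = 0.002825 mol → 0.0678 L

0.333 g Co; 0.0678 L O₂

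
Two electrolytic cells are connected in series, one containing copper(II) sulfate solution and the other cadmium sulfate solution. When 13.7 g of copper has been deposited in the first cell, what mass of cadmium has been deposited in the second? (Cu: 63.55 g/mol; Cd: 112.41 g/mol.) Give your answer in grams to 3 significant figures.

n(Cu) = 13.7 / 63.55 = 0.2156 mol
Cu²⁺ + 2e⁻ → Cu, so n(e⁻) = 2 × 0.2156 = 0.4312 mol
Same current for the same time ⇒ same n(e⁻) = 0.4312 mol in both cells.
Cd²⁺ + 2e⁻ → Cd, so n(Cd) = 0.4312 / 2 = 0.2156 mol
m(Cd) = 0.2156 × 112.41 = 24.2 g

24.2 g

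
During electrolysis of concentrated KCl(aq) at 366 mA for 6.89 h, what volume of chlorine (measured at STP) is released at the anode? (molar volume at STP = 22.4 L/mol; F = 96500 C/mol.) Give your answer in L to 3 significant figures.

1.05 L

Q = It = 0.366 × 24804 = 9078 C
n(e⁻) = Q/F = 9078/96500 = 0.09407 mol
2Cl⁻ → Cl₂ + 2e⁻, so n(Cl₂) = 0.09407 / 2 = 0.04704 mol
V = 0.04704 × 22.4 = 1.054 L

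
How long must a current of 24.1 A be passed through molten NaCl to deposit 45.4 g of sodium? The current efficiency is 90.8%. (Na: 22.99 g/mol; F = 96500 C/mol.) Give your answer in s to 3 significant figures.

n(Na) = 45.4 / 22.99 = 1.975 mol
Na⁺ + e⁻ → Na, so n(e⁻) = 1.975 mol
Q = 1.975 × 96500 / 0.908 = 2.099×10^5 C
t = Q / I = 2.099×10^5 / 24.1 = 8710 s

8710 s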